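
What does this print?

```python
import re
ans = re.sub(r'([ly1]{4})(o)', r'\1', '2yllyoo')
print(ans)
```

2yllyo

The replacement refers to a captured group, so each match is rewritten using its own captured text.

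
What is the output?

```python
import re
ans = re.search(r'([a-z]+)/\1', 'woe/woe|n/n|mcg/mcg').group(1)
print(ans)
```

woe

A backreference is literal: `\1` must see the identical characters the first group matched.
Unlike `match`, `search` isn't anchored — it looks for the pattern anywhere in the string.
The match spans [0:7] → 'woe/woe'.
Captured: group 1 = 'woe'.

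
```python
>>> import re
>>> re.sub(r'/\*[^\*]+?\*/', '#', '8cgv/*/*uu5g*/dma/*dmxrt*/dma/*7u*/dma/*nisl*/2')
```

`sub` substitutes '#' at each match site.

'8cgv/*#dma#dma#dma#2'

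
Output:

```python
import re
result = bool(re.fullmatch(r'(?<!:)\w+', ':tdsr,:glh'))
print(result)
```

False

Because the assertion is negative and zero-width, positions next to the forbidden text are skipped.
`re.fullmatch` requires the pattern to consume the entire string.
Here the pattern can't cover the whole string, so the call returns None, and `bool(None)` is False.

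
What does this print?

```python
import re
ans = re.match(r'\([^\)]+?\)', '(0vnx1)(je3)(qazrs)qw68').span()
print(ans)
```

(0, 7)

`re.match` won't scan ahead — the pattern has to work from the very first character.
The match spans [0:7] → '(0vnx1)'.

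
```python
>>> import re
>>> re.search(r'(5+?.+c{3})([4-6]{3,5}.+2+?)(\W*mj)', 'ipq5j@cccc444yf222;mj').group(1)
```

'5j@cccc'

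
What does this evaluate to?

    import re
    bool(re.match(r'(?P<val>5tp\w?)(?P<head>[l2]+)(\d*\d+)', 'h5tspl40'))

Pattern: the literal '5tp', then optionally a word character (captured as 'val'); then one or more of one of [l2] (captured as 'head'); then zero or more of a digit, then one or more of a digit (captured).
`re.match` won't scan ahead — the pattern has to work from the very first character.
Here the string doesn't start with a match, so the call returns None, and `bool(None)` is False.

False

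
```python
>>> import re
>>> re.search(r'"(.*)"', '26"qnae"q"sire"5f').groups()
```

('qnae"q"sire',)

Unlike `match`, `search` isn't anchored — it looks for the pattern anywhere in the string.
The match spans [2:15] → '"qnae"q"sire"'.
Captured: group 1 = 'qnae"q"sire'.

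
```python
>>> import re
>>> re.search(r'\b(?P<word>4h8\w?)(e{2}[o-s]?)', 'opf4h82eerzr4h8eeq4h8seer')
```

None

This matches a word boundary (`\b`, zero-width); then the literal '4h8', then optionally a word character (captured as 'word'); then exactly 2 of a literal 'e', then optionally a character in [o-s] (captured).
Unlike `match`, `search` isn't anchored — it looks for the pattern anywhere in the string.
Here no position works, so the call returns None.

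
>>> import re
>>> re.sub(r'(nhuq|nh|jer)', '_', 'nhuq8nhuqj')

'_8_j'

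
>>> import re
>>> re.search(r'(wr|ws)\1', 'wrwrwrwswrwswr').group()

'wrwr'

After group 1 captures some text, `\1` only succeeds where that same text appears again.
`search` walks the string left to right and returns the first match it finds.
The match spans [0:4] → 'wrwr'.
Captured: group 1 = 'wr'.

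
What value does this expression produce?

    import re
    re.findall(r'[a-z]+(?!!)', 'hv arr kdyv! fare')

`(?!…)`/`(?<!…)` only lets a position through if the neighbouring text does NOT match; no characters are consumed.
Walking the string: at [0:2] → 'hv'; at [3:6] → 'arr'; at [7:10] → 'kdy'; at [13:17] → 'fare'.
Since nothing is captured, `findall` lists the 4 matched substrings directly.

['hv', 'arr', 'kdy', 'fare']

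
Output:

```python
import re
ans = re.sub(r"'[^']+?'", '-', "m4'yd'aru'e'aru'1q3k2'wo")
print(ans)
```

m4-aru-aru-wo

Every occurrence is swapped for '-'.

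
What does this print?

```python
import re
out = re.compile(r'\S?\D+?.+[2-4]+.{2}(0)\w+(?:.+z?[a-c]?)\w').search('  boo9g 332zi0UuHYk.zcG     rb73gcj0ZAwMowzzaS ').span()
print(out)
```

The match spans [0:46] → '  boo9g 332zi0UuHYk.zcG     rb73gcj0ZAwMowzzaS'.

(0, 46)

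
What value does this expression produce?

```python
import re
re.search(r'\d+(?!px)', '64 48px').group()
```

'64'

`(?!…)`/`(?<!…)` only lets a position through if the neighbouring text does NOT match; no characters are consumed.
`search` walks the string left to right and returns the first match it finds.
The match spans [0:2] → '64'.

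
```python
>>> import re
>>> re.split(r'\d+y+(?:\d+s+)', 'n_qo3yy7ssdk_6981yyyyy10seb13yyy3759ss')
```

['n_qo', 'dk_', 'eb', '']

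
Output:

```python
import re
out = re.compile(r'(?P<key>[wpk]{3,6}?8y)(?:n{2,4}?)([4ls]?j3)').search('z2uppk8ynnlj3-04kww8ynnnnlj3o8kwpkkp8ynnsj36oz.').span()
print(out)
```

(3, 13)

This matches 3 to 6 of one of [wpk] (lazy), then the literal '8y' (captured as 'key'); then 2 to 4 of a literal 'n' (lazy) (non-capturing group); then optionally one of [4ls], then the literal 'j3' (captured).
`search` walks the string left to right and returns the first match it finds.
The match spans [3:13] → 'ppk8ynnlj3'.
Captured: group 1 = 'ppk8y', group 2 = 'lj3'.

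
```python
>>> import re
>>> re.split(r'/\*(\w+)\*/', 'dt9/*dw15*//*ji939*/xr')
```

`re.split` interleaves the captured-group text with the surrounding fragments.

['dt9', 'dw15', '', 'ji939', 'xr']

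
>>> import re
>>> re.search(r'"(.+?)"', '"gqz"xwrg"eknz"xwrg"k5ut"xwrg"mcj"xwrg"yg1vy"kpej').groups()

('gqz',)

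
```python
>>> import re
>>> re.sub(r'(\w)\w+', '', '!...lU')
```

'!...'

The pattern matches a word character (captured); then one or more of a word character.
Matches: at [4:6] → 'lU'.
Every occurrence is swapped for ''.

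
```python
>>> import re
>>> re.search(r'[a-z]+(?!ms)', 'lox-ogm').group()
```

The negative lookaround is zero-width — it rules out positions where the adjacent text would match, without consuming anything.
Unlike `match`, `search` isn't anchored — it looks for the pattern anywhere in the string.
The match spans [0:3] → 'lox'.

'lox'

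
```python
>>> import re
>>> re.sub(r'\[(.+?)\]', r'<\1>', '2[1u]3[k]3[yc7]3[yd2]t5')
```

'2<1u>3<k>3<yc7>3<yd2>t5'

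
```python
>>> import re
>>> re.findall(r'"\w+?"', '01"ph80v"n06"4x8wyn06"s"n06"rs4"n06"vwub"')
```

With no groups in the pattern, `findall` gives back each whole match — 4 here.

['"ph80v"', '"4x8wyn06"', '"n06"', '"n06"']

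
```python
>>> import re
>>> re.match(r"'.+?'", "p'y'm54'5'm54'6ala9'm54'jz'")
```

`match` is anchored at position 0; if the pattern doesn't fit there, it returns None.
Here position 0 doesn't satisfy it, so the call returns None.

None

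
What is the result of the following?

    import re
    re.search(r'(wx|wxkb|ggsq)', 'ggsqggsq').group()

The match spans [0:4] → 'ggsq'.

'ggsq'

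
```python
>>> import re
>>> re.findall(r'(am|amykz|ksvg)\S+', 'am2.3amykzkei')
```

With a single group, `findall` returns only what that group captured — 1 item.

['am']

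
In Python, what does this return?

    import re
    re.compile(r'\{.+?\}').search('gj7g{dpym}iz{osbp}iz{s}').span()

(4, 10)

Lazy quantifiers expand one character at a time until the remainder of the pattern can match.
Unlike `match`, `search` isn't anchored — it looks for the pattern anywhere in the string.
The match spans [4:10] → '{dpym}'.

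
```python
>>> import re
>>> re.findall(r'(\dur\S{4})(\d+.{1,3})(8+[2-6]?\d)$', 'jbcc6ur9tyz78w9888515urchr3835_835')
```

[('5urchr3', '835_', '835')]

This matches a digit, then the literal 'ur', then exactly 4 of a non-whitespace character (captured); then one or more of a digit, then 1 to 3 of any character (captured); then one or more of the literal '8', then optionally a character in [2-6], then a digit (captured); then anchored at the end.
Matches: at [20:34] match '5urchr3835_835', groups = ('5urchr3', '835_', '835').
Multiple groups make `findall` return tuples — one 3-tuple for the one match.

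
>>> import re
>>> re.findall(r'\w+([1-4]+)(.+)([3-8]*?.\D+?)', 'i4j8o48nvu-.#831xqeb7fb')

Pattern: one or more of a word character; then one or more of a character in [1-4] (captured); then one or more of any character (captured); then zero or more of a character in [3-8] (lazy), then any character, then one or more of a non-digit (lazy) (captured).
Matches: at [0:23] match 'i4j8o48nvu-.#831xqeb7fb', groups = ('4', '8nvu-.#831xqeb7', 'fb').
Multiple groups make `findall` return tuples — one 3-tuple for the one match.

[('4', '8nvu-.#831xqeb7', 'fb')]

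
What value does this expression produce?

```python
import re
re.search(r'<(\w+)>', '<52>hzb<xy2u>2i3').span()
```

`re.search` scans for the first position where the pattern succeeds.
The match spans [0:4] → '<52>'.
Captured: group 1 = '52'.

(0, 4)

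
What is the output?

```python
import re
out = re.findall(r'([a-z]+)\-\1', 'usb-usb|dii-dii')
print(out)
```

A backreference is literal: `\1` must see the identical characters the first group matched.
Matches: at [0:7] match 'usb-usb', group 1 = 'usb'; at [8:15] match 'dii-dii', group 1 = 'dii'.
`findall` collects group 1 from each match (2 total).

['usb', 'dii']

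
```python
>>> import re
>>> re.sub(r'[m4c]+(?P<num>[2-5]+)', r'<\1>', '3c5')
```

The replacement refers to a captured group, so each match is rewritten using its own captured text.

'3<5>'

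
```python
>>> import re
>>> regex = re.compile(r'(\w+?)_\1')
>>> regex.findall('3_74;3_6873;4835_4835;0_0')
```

['4835', '0']

`\1` has to match the exact text group 1 already captured.
Scanning left to right: at [12:21] match '4835_4835', group 1 = '4835'; at [22:25] match '0_0', group 1 = '0'.
One capturing group, so `findall` returns just the captured substring from each match — 2 in all.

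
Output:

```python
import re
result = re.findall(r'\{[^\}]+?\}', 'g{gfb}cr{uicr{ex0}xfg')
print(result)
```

['{gfb}', '{uicr{ex0}']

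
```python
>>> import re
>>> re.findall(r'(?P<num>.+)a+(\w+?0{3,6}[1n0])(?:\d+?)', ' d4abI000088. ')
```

[(' d4', 'bI0000')]

This matches one or more of any character (captured as 'num'); then one or more of a literal 'a'; then one or more of a word character (lazy), then 3 to 6 of the literal '0', then one of [1n0] (captured); then one or more of a digit (lazy) (non-capturing group).
Matches: at [0:11] match ' d4abI00008', groups = (' d4', 'bI0000').
`findall` packs the 2 group values into a tuple for every match.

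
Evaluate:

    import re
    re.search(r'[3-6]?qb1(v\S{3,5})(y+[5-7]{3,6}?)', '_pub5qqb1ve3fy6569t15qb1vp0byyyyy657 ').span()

This matches optionally a character in [3-6], then the literal 'qb1'; then the literal 'v', then 3 to 5 of a non-whitespace character (captured); then one or more of the literal 'y', then 3 to 6 of a character in [5-7] (lazy) (captured).
`re.search` tries every starting position until one works.
The match spans [6:17] → 'qb1ve3fy656'.
Captured: group 1 = 've3f', group 2 = 'y656'.

(6, 17)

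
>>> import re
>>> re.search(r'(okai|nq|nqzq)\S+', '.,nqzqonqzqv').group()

'nqzqonqzqv'

The match spans [2:12] → 'nqzqonqzqv'.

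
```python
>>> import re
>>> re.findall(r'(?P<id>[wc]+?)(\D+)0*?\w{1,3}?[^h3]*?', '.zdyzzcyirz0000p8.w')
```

[('c', 'yirz')]

Pattern: one or more of one of [wc] (lazy) (captured as 'id'); then one or more of a non-digit (captured); then zero or more of the literal '0' (lazy), then 1 to 3 of a word character (lazy), then zero or more of any character except [h3] (lazy).
With 2 capturing groups, `findall` returns a 2-tuple per match.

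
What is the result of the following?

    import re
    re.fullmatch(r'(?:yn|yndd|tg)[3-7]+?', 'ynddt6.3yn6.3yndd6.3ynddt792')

`fullmatch` succeeds only if the pattern covers the string from start to end.
Here there's no way to consume every character, so the call returns None.

None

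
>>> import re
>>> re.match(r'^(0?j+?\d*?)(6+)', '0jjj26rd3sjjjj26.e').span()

`match` is anchored at position 0; if the pattern doesn't fit there, it returns None.
The match spans [0:6] → '0jjj26'.

(0, 6)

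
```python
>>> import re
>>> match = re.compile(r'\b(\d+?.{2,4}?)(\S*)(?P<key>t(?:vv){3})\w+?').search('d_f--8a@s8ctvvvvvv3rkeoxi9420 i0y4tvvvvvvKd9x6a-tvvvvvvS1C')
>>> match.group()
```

'8a@s8ctvvvvvv3'

Pattern: a word boundary (`\b`, zero-width); then one or more of a digit (lazy), then 2 to 4 of any character (lazy) (captured); then zero or more of a non-whitespace character (captured); then the literal 't', then the literal 'vv' repeated 3 times (captured as 'key'); then one or more of a word character (lazy).
`search` walks the string left to right and returns the first match it finds.
The match spans [5:19] → '8a@s8ctvvvvvv3'.
Captured: group 1 = '8a@', group 2 = 's8c', group 3 = 'tvvvvvv'.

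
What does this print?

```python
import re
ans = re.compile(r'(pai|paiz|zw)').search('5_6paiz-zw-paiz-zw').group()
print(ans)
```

Alternation tries branches left to right and keeps the first one that lets the overall match succeed at that position.
`search` walks the string left to right and returns the first match it finds.
The match spans [3:6] → 'pai'.
Captured: group 1 = 'pai'.

pai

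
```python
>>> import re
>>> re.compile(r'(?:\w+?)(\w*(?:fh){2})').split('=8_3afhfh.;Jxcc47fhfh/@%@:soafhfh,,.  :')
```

The pattern matches one or more of a word character (lazy) (non-capturing group); then zero or more of a word character, then the literal 'fh' repeated 2 times (captured).
With the lazy modifier that quantifier settles for the fewest repetitions that let the rest of the pattern succeed (the atoms after it are unaffected and can still be greedy).
Matches to split on: at [1:9] → '8_3afhfh'; at [11:21] → 'Jxcc47fhfh'; at [26:33] → 'soafhfh'.
With a capturing group present, the delimiter's captured portion is kept in the result list.

['=', '_3afhfh', '.;', 'xcc47fhfh', '/@%@:', 'oafhfh', ',,.  :']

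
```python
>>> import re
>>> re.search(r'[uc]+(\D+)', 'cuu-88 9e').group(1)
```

'-'

The pattern matches one or more of one of [uc]; then one or more of a non-digit (captured).
`search` walks the string left to right and returns the first match it finds.
The match spans [0:4] → 'cuu-'.
Captured: group 1 = '-'.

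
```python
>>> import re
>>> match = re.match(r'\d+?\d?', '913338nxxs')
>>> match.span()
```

(0, 2)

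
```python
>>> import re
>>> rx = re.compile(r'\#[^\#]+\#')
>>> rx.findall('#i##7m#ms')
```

Walking the string: at [0:3] → '#i#'; at [3:7] → '#7m#'.
With no groups in the pattern, `findall` gives back each whole match — 2 here.

['#i#', '#7m#']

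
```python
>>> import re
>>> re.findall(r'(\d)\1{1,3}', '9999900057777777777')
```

`\1` is not a pattern — it's the concrete string captured by group 1, re-applied verbatim.
Because there's exactly one group, `findall` drops the full match and keeps group 1 from each hit.

['9', '0', '7', '7', '7']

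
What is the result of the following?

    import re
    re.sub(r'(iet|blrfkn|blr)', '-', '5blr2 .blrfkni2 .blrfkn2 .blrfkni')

'5-2 .-i2 .-2 .-i'

The regex engine tests alternatives in the order written; an earlier branch that matches wins even if a later one would match more.
`sub` substitutes '-' at each match site.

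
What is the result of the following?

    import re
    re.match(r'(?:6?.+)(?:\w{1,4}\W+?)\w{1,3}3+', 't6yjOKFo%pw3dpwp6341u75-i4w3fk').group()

't6yjOKFo%pw3dpwp6341u75-i4w3'

With `match`, the pattern is implicitly anchored at the beginning.
The match spans [0:28] → 't6yjOKFo%pw3dpwp6341u75-i4w3'.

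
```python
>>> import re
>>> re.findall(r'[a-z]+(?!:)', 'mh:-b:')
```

Because the assertion is negative and zero-width, positions next to the forbidden text are skipped.
No capturing groups, so `findall` returns the 1 full match string.

['m']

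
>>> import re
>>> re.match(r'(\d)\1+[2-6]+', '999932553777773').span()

(0, 9)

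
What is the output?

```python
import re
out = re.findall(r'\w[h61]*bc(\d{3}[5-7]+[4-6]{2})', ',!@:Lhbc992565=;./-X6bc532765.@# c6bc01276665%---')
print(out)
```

['992565', '532765', '01276665']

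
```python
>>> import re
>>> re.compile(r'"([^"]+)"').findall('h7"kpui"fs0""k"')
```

Walking the string: at [2:8] match '"kpui"', group 1 = 'kpui'; at [12:15] match '"k"', group 1 = 'k'.
One capturing group, so `findall` returns just the captured substring from each match — 2 in all.

['kpui', 'k']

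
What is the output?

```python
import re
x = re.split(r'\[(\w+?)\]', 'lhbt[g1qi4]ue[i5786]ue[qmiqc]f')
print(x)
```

Matches to split on: at [4:11] → '[g1qi4]'; at [13:20] → '[i5786]'; at [22:29] → '[qmiqc]'.
Because the pattern has a capturing group, `split` also inserts each captured text between the pieces.

['lhbt', 'g1qi4', 'ue', 'i5786', 'ue', 'qmiqc', 'f']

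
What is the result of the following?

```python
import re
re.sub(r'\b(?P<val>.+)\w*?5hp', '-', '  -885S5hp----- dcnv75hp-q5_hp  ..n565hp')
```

'  --'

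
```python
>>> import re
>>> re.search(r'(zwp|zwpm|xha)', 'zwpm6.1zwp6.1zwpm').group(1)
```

The regex engine tests alternatives in the order written; an earlier branch that matches wins even if a later one would match more.
`search` walks the string left to right and returns the first match it finds.
The match spans [0:3] → 'zwp'.
Captured: group 1 = 'zwp'.

'zwp'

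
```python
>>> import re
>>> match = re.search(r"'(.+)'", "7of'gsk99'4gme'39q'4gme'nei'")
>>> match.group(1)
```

`search` walks the string left to right and returns the first match it finds.
The match spans [3:28] → "'gsk99'4gme'39q'4gme'nei'".
Captured: group 1 = "gsk99'4gme'39q'4gme'nei".

"gsk99'4gme'39q'4gme'nei"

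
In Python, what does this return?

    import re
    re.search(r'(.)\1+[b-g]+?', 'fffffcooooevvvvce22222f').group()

'fffffc'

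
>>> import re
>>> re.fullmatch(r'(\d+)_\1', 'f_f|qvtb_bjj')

`re.fullmatch` requires the pattern to consume the entire string.
Here there's no way to consume every character, so the call returns None.

None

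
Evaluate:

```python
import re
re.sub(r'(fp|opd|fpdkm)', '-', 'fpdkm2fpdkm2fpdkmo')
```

The regex engine tests alternatives in the order written; an earlier branch that matches wins even if a later one would match more.
Every occurrence is swapped for '-'.

'-dkm2-dkm2-dkmo'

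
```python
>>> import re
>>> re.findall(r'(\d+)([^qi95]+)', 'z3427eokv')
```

Pattern: one or more of a digit (captured); then one or more of any character except [qi95] (captured).
2 groups means the one result is a tuple of 2 captured strings — 1 here.

[('3427', 'eokv')]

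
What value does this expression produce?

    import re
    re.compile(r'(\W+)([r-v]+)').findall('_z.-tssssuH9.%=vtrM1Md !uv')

[('.-', 'tssssu'), ('.%=', 'vtr'), (' !', 'uv')]

With 2 capturing groups, `findall` returns a 2-tuple per match.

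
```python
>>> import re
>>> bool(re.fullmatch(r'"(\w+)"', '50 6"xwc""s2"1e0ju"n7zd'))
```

False

`fullmatch` succeeds only if the pattern covers the string from start to end.
Here the string isn't matched end-to-end, so the call returns None, and `bool(None)` is False.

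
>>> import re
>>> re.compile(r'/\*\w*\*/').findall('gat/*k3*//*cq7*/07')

['/*k3*/', '/*cq7*/']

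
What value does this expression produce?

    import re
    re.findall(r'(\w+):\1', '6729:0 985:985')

The backreference `\1` re-matches whatever the first group consumed, character for character.
`findall` collects group 1 from the one match (1 total).

['985']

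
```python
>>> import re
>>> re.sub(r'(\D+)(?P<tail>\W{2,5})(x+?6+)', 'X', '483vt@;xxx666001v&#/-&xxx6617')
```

'483X001X17'

Pattern: one or more of a non-digit (captured); then 2 to 5 of a non-word character (captured as 'tail'); then one or more of a literal 'x' (lazy), then one or more of the literal '6' (captured).
Matches: at [3:13] → 'vt@;xxx666'; at [16:27] → 'v&#/-&xxx66'.
`sub` substitutes 'X' at each match site.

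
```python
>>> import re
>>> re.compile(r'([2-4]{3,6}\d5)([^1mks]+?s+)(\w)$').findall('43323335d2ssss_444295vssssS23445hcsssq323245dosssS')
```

[('323245', 'dosss', 'S')]

This matches 3 to 6 of a character in [2-4], then a digit, then the literal '5' (captured); then one or more of any character except [1mks] (lazy), then one or more of a literal 's' (captured); then a word character (captured); then anchored at the end.
Matches: at [38:50] match '323245dosssS', groups = ('323245', 'dosss', 'S').
With 3 capturing groups, `findall` returns a 3-tuple per match.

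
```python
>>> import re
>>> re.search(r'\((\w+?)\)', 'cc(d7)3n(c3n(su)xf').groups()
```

The match spans [2:6] → '(d7)'.
Captured: group 1 = 'd7'.

('d7',)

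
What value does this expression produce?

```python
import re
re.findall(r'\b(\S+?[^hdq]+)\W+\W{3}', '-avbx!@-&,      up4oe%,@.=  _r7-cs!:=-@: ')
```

['avbx!@-&,      up4oe%,@.=  _r7-cs!:=']

With a single group, `findall` returns only what that group captured — 1 item.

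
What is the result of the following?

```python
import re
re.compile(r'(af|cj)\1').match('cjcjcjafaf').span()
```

After group 1 captures some text, `\1` only succeeds where that same text appears again.
`re.match` won't scan ahead — the pattern has to work from the very first character.
The match spans [0:4] → 'cjcj'.
Captured: group 1 = 'cj'.

(0, 4)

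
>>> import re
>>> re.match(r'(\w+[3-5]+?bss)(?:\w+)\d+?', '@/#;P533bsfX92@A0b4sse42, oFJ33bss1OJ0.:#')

None

The pattern matches one or more of a word character, then one or more of a character in [3-5] (lazy), then the literal 'bss' (captured); then one or more of a word character (non-capturing group); then one or more of a digit (lazy).
`re.match` won't scan ahead — the pattern has to work from the very first character.
Here the pattern fails at index 0, so the call returns None.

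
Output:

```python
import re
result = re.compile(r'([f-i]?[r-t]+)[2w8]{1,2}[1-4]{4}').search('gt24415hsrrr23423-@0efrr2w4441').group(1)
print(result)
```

hsrrr

Pattern: optionally a character in [f-i], then one or more of a character in [r-t] (captured); then 1 to 2 of one of [2w8], then exactly 4 of a character in [1-4].
`search` walks the string left to right and returns the first match it finds.
The match spans [7:17] → 'hsrrr23423'.
Captured: group 1 = 'hsrrr'.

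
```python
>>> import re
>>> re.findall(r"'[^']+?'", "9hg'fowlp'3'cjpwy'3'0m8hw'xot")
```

["'fowlp'", "'cjpwy'", "'0m8hw'"]

Walking the string: at [3:10] → "'fowlp'"; at [11:18] → "'cjpwy'"; at [19:26] → "'0m8hw'".
Since nothing is captured, `findall` lists the 3 matched substrings directly.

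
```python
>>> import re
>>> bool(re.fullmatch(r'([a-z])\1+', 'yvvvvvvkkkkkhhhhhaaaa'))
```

False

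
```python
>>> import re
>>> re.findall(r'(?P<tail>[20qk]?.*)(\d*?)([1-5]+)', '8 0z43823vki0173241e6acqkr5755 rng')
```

[('8 0z43823vki0173241e6acqkr575', '', '5')]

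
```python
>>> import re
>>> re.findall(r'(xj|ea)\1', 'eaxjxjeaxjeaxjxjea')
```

After group 1 captures some text, `\1` only succeeds where that same text appears again.
One capturing group, so `findall` returns just the captured substring from each match — 2 in all.

['xj', 'xj']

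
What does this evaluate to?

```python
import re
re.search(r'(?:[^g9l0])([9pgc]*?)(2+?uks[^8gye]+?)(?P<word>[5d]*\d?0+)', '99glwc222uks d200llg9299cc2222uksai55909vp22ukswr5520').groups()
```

The match spans [4:17] → 'wc222uks d200'.
Captured: group 1 = 'c', group 2 = '222uks ', group 3 = 'd200'.

('c', '222uks ', 'd200')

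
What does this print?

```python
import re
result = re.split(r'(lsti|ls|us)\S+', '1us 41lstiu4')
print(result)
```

['1us 41', 'lsti', '']

Branches in `(...|...)` are attempted left-to-right; the first branch that allows the whole pattern to succeed is taken.
Matches to split on: at [6:12] → 'lstiu4'.
The group in the pattern means `split` returns the separators' captures alongside the pieces.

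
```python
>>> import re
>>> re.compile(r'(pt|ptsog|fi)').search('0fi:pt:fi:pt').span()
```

(1, 3)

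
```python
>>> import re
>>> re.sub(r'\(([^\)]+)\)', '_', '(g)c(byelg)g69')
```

'_c_g69'

Matches: at [0:3] → '(g)'; at [4:11] → '(byelg)'.
`sub` substitutes '_' at each match site.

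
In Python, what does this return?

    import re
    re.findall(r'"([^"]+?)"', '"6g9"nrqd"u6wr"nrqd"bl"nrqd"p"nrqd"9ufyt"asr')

['6g9', 'u6wr', 'bl', 'p', '9ufyt']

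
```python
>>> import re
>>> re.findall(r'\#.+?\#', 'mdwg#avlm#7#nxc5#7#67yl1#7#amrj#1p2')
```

Matches: at [4:10] → '#avlm#'; at [11:17] → '#nxc5#'; at [18:25] → '#67yl1#'; at [26:32] → '#amrj#'.
Since nothing is captured, `findall` lists the 4 matched substrings directly.

['#avlm#', '#nxc5#', '#67yl1#', '#amrj#']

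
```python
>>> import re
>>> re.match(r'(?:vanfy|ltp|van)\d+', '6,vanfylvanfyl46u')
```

None

With `match`, the pattern is implicitly anchored at the beginning.
Here the string doesn't start with a match, so the call returns None.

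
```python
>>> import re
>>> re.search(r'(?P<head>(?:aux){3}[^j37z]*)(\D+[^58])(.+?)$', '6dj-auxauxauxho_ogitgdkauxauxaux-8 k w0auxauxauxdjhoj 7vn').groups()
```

('auxauxauxho_ogitgdkauxauxaux-8 k w0auxauxauxd', 'jhoj 7', 'vn')

The pattern matches the literal 'aux' repeated 3 times, then zero or more of any character except [j37z] (captured as 'head'); then one or more of a non-digit, then any character except [58] (captured); then one or more of any character (lazy) (captured); then anchored at the end.
`re.search` tries every starting position until one works.
The match spans [4:57] → 'auxauxauxho_ogitgdkauxauxaux-8 k w0auxauxauxdjhoj 7vn'.
Captured: group 1 = 'auxauxauxho_ogitgdkauxauxaux-8 k w0auxauxauxd', group 2 = 'jhoj 7', group 3 = 'vn'.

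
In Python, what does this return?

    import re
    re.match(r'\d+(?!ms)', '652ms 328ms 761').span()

(0, 2)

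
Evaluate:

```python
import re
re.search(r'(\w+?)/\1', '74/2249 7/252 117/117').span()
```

(14, 21)

The backreference `\1` re-matches whatever the first group consumed, character for character.
Unlike `match`, `search` isn't anchored — it looks for the pattern anywhere in the string.
The match spans [14:21] → '117/117'.
Captured: group 1 = '117'.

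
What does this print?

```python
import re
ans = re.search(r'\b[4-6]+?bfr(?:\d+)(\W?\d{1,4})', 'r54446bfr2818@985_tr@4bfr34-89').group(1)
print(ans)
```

The match spans [21:30] → '4bfr34-89'.
Captured: group 1 = '-89'.

-89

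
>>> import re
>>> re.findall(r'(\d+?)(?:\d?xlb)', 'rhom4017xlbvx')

A `+?`/`*?`/`{m,n}?` starts at its minimum and grows only as far as needed for what follows to match.
`findall` collects group 1 from the one match (1 total).

['401']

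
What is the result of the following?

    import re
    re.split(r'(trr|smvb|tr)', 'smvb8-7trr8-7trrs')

['', 'smvb', '8-7', 'trr', '8-7', 'trr', 's']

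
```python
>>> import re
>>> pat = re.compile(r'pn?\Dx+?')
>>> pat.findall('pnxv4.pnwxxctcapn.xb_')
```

['pnx', 'pnwx', 'pn.x']

The pattern matches a literal 'p'; then optionally the literal 'n', then a non-digit; then one or more of a literal 'x' (lazy).
Scanning left to right: at [0:3] → 'pnx'; at [6:10] → 'pnwx'; at [15:19] → 'pn.x'.
With no groups in the pattern, `findall` gives back each whole match — 3 here.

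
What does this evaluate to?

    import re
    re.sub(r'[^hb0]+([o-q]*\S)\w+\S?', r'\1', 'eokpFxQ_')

The pattern matches one or more of any character except [hb0]; then zero or more of a character in [o-q], then a non-whitespace character (captured); then one or more of a word character, then optionally a non-whitespace character.
Matches: at [0:8] → 'eokpFxQ_'.
Each match is replaced using the text its own group 1 captured.

'Q'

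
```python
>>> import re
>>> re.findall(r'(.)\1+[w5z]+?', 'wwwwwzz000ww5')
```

A backreference is literal: `\1` must see the identical characters the first group matched.
Matches: at [0:6] match 'wwwwwz', group 1 = 'w'; at [7:11] match '000w', group 1 = '0'.
Because there's exactly one group, `findall` drops the full match and keeps group 1 from each hit.

['w', '0']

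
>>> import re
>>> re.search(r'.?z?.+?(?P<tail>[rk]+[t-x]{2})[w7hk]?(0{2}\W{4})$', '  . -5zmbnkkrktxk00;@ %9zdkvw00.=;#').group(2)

'00.=;#'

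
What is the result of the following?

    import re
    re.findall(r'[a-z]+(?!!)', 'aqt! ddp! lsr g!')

['aq', 'dd', 'lsr']

The negative lookahead/lookbehind blocks any match where the forbidden context is present.
With no groups in the pattern, `findall` gives back each whole match — 3 here.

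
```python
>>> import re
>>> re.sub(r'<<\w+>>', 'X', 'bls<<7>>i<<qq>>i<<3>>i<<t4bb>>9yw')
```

Matches: at [3:8] → '<<7>>'; at [9:15] → '<<qq>>'; at [16:21] → '<<3>>'; at [22:30] → '<<t4bb>>'.
Each match is replaced by 'X'.

'blsXiXiXiX9yw'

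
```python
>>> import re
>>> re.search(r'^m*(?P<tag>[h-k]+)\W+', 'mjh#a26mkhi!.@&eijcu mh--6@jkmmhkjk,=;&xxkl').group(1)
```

The match spans [0:4] → 'mjh#'.
Captured: group 1 = 'jh'.

'jh'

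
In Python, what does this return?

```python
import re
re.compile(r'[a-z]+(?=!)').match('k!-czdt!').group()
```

'k'

The lookaround is zero-width — it requires the adjacent text to match without consuming it, so the asserted text isn't part of the match.
`re.match` only tries the pattern at the start of the string.
The match spans [0:1] → 'k'.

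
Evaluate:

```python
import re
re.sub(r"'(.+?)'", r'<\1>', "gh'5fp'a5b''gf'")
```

"gh<5fp>a5b<'gf>"

A `+?`/`*?`/`{m,n}?` starts at its minimum and grows only as far as needed for what follows to match.
Matches: at [2:7] → "'5fp'"; at [10:15] → "''gf'".
Each match is replaced using the text its own group 1 captured.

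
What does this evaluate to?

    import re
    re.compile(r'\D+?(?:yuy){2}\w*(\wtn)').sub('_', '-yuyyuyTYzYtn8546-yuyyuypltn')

Pattern: one or more of a non-digit (lazy), then the literal 'yuy' repeated 2 times, then zero or more of a word character; then a word character, then the literal 'tn' (captured).
Matches: at [0:13] → '-yuyyuyTYzYtn'; at [17:28] → '-yuyyuypltn'.
`sub` substitutes '_' at each match site.

'_8546_'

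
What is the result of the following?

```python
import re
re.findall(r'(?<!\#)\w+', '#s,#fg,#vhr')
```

A negative assertion filters positions out without eating any characters.
`findall` yields the raw match text (2 of them) because the pattern has no groups.

['g', 'hr']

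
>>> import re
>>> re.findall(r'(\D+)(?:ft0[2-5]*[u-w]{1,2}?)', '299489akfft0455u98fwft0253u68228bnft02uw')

['akf', 'fw', 'bn']

Pattern: one or more of a non-digit (captured); then the literal 'ft0', then zero or more of a character in [2-5], then 1 to 2 of a character in [u-w] (lazy) (non-capturing group).
With a single group, `findall` returns only what that group captured — 3 items.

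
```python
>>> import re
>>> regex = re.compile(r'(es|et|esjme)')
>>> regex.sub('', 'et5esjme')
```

'5jme'

Branches in `(...|...)` are attempted left-to-right; the first branch that allows the whole pattern to succeed is taken.
Matches: at [0:2] → 'et'; at [3:5] → 'es'.
Each match is replaced by ''.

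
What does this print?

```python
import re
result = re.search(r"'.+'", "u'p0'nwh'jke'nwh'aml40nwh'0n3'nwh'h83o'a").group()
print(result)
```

'p0'nwh'jke'nwh'aml40nwh'0n3'nwh'h83o'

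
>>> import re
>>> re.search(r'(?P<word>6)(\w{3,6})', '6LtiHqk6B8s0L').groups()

('6', 'LtiHqk')

This matches a literal '6' (captured as 'word'); then 3 to 6 of a word character (captured).
Unlike `match`, `search` isn't anchored — it looks for the pattern anywhere in the string.
The match spans [0:7] → '6LtiHqk'.
Captured: group 1 = '6', group 2 = 'LtiHqk'.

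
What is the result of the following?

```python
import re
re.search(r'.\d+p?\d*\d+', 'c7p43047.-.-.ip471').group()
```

The match spans [0:8] → 'c7p43047'.

'c7p43047'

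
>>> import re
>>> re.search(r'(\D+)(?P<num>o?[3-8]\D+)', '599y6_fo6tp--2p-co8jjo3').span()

The pattern matches one or more of a non-digit (captured); then optionally a literal 'o', then a character in [3-8], then one or more of a non-digit (captured as 'num').
Unlike `match`, `search` isn't anchored — it looks for the pattern anywhere in the string.
The match spans [3:8] → 'y6_fo'.
Captured: group 1 = 'y', group 2 = '6_fo'.

(3, 8)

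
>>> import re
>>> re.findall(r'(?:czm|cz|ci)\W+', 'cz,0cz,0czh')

['cz,', 'cz,']

With no groups in the pattern, `findall` gives back each whole match — 2 here.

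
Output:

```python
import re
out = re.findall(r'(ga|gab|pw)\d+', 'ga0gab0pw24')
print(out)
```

Matches: at [0:3] match 'ga0', group 1 = 'ga'; at [3:7] match 'gab0', group 1 = 'gab'; at [7:11] match 'pw24', group 1 = 'pw'.
With a single group, `findall` returns only what that group captured — 3 items.

['ga', 'gab', 'pw']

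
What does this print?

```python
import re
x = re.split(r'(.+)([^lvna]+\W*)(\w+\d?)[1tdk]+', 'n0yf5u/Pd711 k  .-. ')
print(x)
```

['', 'n0yf5u/Pd', '7', '1', ' k  .-. ']

Because the pattern has a capturing group, `split` also inserts each captured text between the pieces.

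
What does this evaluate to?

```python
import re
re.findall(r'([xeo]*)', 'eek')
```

The pattern matches zero or more of one of [xeo] (captured).
Matches: at [0:2] match 'ee', group 1 = 'ee'; at [2:2] match '', group 1 = ''; at [3:3] match '', group 1 = ''.
One capturing group, so `findall` returns just the captured substring from each match — 3 in all.

['ee', '', '']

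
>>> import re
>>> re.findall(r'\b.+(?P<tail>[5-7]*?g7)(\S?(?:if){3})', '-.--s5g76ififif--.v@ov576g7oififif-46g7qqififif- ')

[('g7', 'oififif')]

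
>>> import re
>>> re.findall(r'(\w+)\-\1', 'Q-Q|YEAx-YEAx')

After group 1 captures some text, `\1` only succeeds where that same text appears again.
Walking the string: at [0:3] match 'Q-Q', group 1 = 'Q'; at [4:13] match 'YEAx-YEAx', group 1 = 'YEAx'.
With a single group, `findall` returns only what that group captured — 2 items.

['Q', 'YEAx']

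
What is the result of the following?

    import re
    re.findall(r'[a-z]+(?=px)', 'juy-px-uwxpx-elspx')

The lookaround is zero-width — it requires the adjacent text to match without consuming it, so the asserted text isn't part of the match.
Scanning left to right: at [7:10] → 'uwx'; at [13:16] → 'els'.
With no groups in the pattern, `findall` gives back each whole match — 2 here.

['uwx', 'els']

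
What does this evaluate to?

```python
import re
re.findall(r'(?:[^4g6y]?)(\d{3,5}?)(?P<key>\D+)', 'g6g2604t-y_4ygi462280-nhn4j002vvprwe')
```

This matches optionally any character except [4g6y] (non-capturing group); then 3 to 5 of a digit (lazy) (captured); then one or more of a non-digit (captured as 'key').
2 groups means each result is a tuple of 2 captured strings — 3 here.

[('604', 't-y_'), ('62280', '-nhn'), ('002', 'vvprwe')]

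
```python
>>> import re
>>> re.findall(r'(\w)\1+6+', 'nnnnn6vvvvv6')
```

['n', 'v']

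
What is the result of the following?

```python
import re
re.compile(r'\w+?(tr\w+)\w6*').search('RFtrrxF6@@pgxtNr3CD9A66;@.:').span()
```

(0, 8)

The pattern matches one or more of a word character (lazy); then the literal 'tr', then one or more of a word character (captured); then a word character, then zero or more of a literal '6'.
The match spans [0:8] → 'RFtrrxF6'.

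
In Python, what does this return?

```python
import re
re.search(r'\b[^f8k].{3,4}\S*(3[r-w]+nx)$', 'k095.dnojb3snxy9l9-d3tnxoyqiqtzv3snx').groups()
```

('3snx',)

The pattern matches a word boundary (`\b`, zero-width); then any character except [f8k], then 3 to 4 of any character, then zero or more of a non-whitespace character; then the literal '3', then one or more of a character in [r-w], then the literal 'nx' (captured); then anchored at the end.
`search` walks the string left to right and returns the first match it finds.
The match spans [4:36] → '.dnojb3snxy9l9-d3tnxoyqiqtzv3snx'.
Captured: group 1 = '3snx'.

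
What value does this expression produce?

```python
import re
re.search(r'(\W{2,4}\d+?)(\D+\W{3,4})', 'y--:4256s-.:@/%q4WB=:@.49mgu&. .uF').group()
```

'--:4256s-.:@/%'

The pattern matches 2 to 4 of a non-word character, then one or more of a digit (lazy) (captured); then one or more of a non-digit, then 3 to 4 of a non-word character (captured).
Unlike `match`, `search` isn't anchored — it looks for the pattern anywhere in the string.
The match spans [1:15] → '--:4256s-.:@/%'.
Captured: group 1 = '--:4256', group 2 = 's-.:@/%'.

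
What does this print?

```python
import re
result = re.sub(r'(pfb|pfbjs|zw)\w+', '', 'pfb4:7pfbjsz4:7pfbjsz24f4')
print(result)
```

Matches: at [0:4] → 'pfb4'; at [6:13] → 'pfbjsz4'; at [15:25] → 'pfbjsz24f4'.
`sub` substitutes '' at each match site.

:7:7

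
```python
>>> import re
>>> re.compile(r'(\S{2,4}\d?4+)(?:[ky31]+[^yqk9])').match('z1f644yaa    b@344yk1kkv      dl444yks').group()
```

Pattern: 2 to 4 of a non-whitespace character, then optionally a digit, then one or more of the literal '4' (captured); then one or more of one of [ky31], then any character except [yqk9] (non-capturing group).
`match` is anchored at position 0; if the pattern doesn't fit there, it returns None.
The match spans [0:8] → 'z1f644ya'.
Captured: group 1 = 'z1f644'.

'z1f644ya'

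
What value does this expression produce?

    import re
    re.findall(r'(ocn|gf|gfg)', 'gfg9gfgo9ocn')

Branches in `(...|...)` are attempted left-to-right; the first branch that allows the whole pattern to succeed is taken.
Because there's exactly one group, `findall` drops the full match and keeps group 1 from each hit.

['gf', 'gf', 'ocn']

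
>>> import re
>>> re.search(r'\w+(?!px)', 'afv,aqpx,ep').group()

`(?!…)`/`(?<!…)` only lets a position through if the neighbouring text does NOT match; no characters are consumed.
The match spans [0:3] → 'afv'.

'afv'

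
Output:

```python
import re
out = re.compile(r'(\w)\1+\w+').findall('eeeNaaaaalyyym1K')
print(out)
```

A backreference is literal: `\1` must see the identical characters the first group matched.
`findall` collects group 1 from the one match (1 total).

['e']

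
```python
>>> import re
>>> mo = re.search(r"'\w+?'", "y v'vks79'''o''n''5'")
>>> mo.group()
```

"'vks79'"

The match spans [3:10] → "'vks79'".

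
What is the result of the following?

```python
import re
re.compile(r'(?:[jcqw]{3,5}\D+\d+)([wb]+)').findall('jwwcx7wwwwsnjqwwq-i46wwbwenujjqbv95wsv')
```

Pattern: 3 to 5 of one of [jcqw], then one or more of a non-digit, then one or more of a digit (non-capturing group); then one or more of one of [wb] (captured).
Scanning left to right: at [0:10] match 'jwwcx7wwww', group 1 = 'wwww'; at [12:25] match 'jqwwq-i46wwbw', group 1 = 'wwbw'; at [28:36] match 'jjqbv95w', group 1 = 'w'.
Because there's exactly one group, `findall` drops the full match and keeps group 1 from each hit.

['wwww', 'wwbw', 'w']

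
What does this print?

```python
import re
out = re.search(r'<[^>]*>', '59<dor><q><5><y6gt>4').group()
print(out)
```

The match spans [2:7] → '<dor>'.

<dor>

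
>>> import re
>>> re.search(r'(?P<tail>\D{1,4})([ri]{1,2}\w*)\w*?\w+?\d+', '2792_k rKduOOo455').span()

(4, 17)

Pattern: 1 to 4 of a non-digit (captured as 'tail'); then 1 to 2 of one of [ri], then zero or more of a word character (captured); then zero or more of a word character (lazy), then one or more of a word character (lazy), then one or more of a digit.
`search` walks the string left to right and returns the first match it finds.
The match spans [4:17] → '_k rKduOOo455'.
Captured: group 1 = '_k ', group 2 = 'rKduOOo4'.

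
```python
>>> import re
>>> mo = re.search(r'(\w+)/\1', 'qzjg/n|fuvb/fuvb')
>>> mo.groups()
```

('fuvb',)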